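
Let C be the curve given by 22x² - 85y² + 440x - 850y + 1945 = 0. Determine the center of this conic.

22(x² + 20x) -85(y² + 10y) = -1945
Complete the square in x and y: 22(x + 10)² -85(y + 5)² = -1945 + 2200 - 2125 = -1870
Divide by -1870: (y + 5)²/22 - (x + 10)²/85 = 1
Hyperbola with center (-10, -5).

(-10, -5)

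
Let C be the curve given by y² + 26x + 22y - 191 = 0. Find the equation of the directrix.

Only y is squared. Complete the square in y: (y + 11)² = -26(x - 12).
Vertex (12, -11); 4p = -26 so p = -13/2. Opens left.
Directrix is the vertical line x = h − p = 12 − (-13/2) = 37/2.

x = 37/2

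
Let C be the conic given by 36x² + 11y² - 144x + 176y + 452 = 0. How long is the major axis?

12

Group the x- and y-terms: 36(x² - 4x) + 11(y² + 16y) = -452
Complete the square in x and y: 36(x - 2)² + 11(y + 8)² = -452 + 144 + 704 = 396
Divide by 396: (x - 2)²/11 + (y + 8)²/36 = 1
Ellipse, center (2, -8), major axis vertical; a² = 36, b² = 11.
a² = 36 so a = 6; the major axis has length 2a = 12.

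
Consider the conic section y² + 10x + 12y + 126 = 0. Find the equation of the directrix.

x = -13/2

Only y is squared. Complete the square in y: (y + 6)² = -10(x + 9).
Vertex (-9, -6); 4p = -10 so p = -5/2. Opens left.
Directrix is the vertical line x = h − p = -9 − (-5/2) = -13/2.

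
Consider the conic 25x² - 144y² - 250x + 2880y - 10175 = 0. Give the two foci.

Rearranging, 25(x² - 10x) -144(y² - 20y) = 10175.
Complete the square: 25(x - 5)² -144(y - 10)² = 10175 + 625 - 14400 = -3600
Divide by -3600: (y - 10)²/25 - (x - 5)²/144 = 1
Hyperbola, center (5, 10), transverse axis vertical; a² = 25, b² = 144.
c² = a² + b² = 25 + 144 = 169, so c = 13.
Foci lie on the vertical axis through the center: (h, k ± c).

(5, -3) and (5, 23)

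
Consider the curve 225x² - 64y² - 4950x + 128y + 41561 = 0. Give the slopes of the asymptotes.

Rearranging, 225(x² - 22x) -64(y² - 2y) = -41561.
Complete the square in x and y: 225(x - 11)² -64(y - 1)² = -41561 + 27225 - 64 = -14400
Divide through by -14400 to get (y - 1)²/225 - (x - 11)²/64 = 1.
Hyperbola, center (11, 1), transverse axis vertical; a² = 225, b² = 64.
For a vertical hyperbola the asymptotes have slope ±a/b.
Here that is ±15/8.

15/8 and -15/8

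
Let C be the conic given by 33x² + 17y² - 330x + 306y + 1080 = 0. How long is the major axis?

2√66

33(x² - 10x) + 17(y² + 18y) = -1080
Completing the square gives 33(x - 5)² + 17(y + 9)² = -1080 + 825 + 1377 = 1122.
Divide through by 1122 to get (x - 5)²/34 + (y + 9)²/66 = 1.
Ellipse, center (5, -9), major axis vertical; a² = 66, b² = 34.
a² = 66 so a = √66; the major axis has length 2a = 2√66.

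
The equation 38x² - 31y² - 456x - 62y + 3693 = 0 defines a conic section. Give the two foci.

Collect terms: 38(x² - 12x) -31(y² + 2y) = -3693
Complete the square in x and y: 38(x - 6)² -31(y + 1)² = -3693 + 1368 - 31 = -2356
Divide through by -2356 to get (y + 1)²/76 - (x - 6)²/62 = 1.
Hyperbola, center (6, -1), transverse axis vertical; a² = 76, b² = 62.
c² = a² + b² = 76 + 62 = 138, so c = √138.
Foci lie on the vertical axis through the center: (h, k ± c).

(6, -1 - √138) and (6, -1 + √138)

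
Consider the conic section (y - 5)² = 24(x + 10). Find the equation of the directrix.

Vertex (-10, 5); 4p = 24 so p = 6. Opens right.
Directrix is the vertical line x = h − p = -10 − (6) = -16.

x = -16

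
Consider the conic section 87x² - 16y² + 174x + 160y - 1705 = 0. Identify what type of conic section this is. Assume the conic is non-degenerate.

hyperbola

No xy term. Coefficients of x² and y² are A = 87, C = -16.
A and C have opposite signs ⇒ hyperbola.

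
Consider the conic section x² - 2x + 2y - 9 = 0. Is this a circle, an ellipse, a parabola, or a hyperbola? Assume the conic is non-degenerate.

No xy term. Coefficients of x² and y² are A = 1, C = 0.
Exactly one squared variable ⇒ parabola.

parabola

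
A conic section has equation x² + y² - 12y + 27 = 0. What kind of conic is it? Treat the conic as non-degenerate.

No xy term. Coefficients of x² and y² are A = 1, C = 1.
A = C (same sign) ⇒ circle.

circle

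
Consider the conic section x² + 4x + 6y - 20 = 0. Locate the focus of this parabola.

Only x is squared. Complete the square in x: (x + 2)² = -6(y - 4).
Vertex (-2, 4); 4p = -6 so p = -3/2. Opens down.
Focus is p units from the vertex along the axis: (h, k + p).

(-2, 5/2)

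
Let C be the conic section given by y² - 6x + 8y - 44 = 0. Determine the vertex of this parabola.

(-10, -4)

Only y is squared. Complete the square in y: (y + 4)² = 6(x + 10).
Vertex (-10, -4); 4p = 6 so p = 3/2. Opens right.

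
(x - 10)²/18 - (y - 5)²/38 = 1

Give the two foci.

(10 - 2√14, 5) and (10 + 2√14, 5)

Center (10, 5). The positive term is the x-term, so the transverse axis is horizontal; a² = 18, b² = 38.
c² = a² + b² = 18 + 38 = 56, so c = 2√14.
Foci lie on the horizontal axis through the center: (h ± c, k).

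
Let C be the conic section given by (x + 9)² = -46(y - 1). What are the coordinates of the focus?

Vertex (-9, 1); 4p = -46 so p = -23/2. Opens down.
Focus is p units from the vertex along the axis: (h, k + p).

(-9, -21/2)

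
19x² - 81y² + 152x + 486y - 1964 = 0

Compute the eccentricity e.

e = 10/9

Group: 19(x² + 8x) -81(y² - 6y) = 1964
Complete the square in x and y: 19(x + 4)² -81(y - 3)² = 1964 + 304 - 729 = 1539
Divide through by 1539 to get (x + 4)²/81 - (y - 3)²/19 = 1.
Hyperbola, center (-4, 3), transverse axis horizontal; a² = 81, b² = 19.
c² = a² + b² = 100, so c = 10.
e = c/a = 10/9.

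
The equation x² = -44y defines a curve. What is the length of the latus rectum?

44

Vertex (0, 0); 4p = -44 so p = -11. Opens down.
Latus rectum length = |4p| = 44.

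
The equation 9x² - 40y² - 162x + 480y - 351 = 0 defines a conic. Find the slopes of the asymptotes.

Group the x- and y-terms: 9(x² - 18x) -40(y² - 12y) = 351
9(x - 9)² -40(y - 6)² = 351 + 729 - 1440 = -360
Divide through by -360 to get (y - 6)²/9 - (x - 9)²/40 = 1.
Hyperbola, center (9, 6), transverse axis vertical; a² = 9, b² = 40.
For a vertical hyperbola the asymptotes have slope ±a/b.
Here that is ±3/2√10 = ±3√10/20.

3√10/20 and -3√10/20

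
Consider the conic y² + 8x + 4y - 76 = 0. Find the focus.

(8, -2)

Only y is squared. Complete the square in y: (y + 2)² = -8(x - 10).
Vertex (10, -2); 4p = -8 so p = -2. Opens left.
Focus is p units from the vertex along the axis: (h + p, k).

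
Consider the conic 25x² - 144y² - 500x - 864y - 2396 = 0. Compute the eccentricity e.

Rearranging, 25(x² - 20x) -144(y² + 6y) = 2396.
25(x - 10)² -144(y + 3)² = 2396 + 2500 - 1296 = 3600
Dividing both sides by 3600: (x - 10)²/144 - (y + 3)²/25 = 1
Hyperbola, center (10, -3), transverse axis horizontal; a² = 144, b² = 25.
c² = a² + b² = 169, so c = 13.
e = c/a = 13/12.

e = 13/12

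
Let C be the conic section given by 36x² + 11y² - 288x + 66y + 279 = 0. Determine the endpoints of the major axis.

(4, -9) and (4, 3)

36(x² - 8x) + 11(y² + 6y) = -279
36(x - 4)² + 11(y + 3)² = -279 + 576 + 99 = 396
Divide through by 396 to get (x - 4)²/11 + (y + 3)²/36 = 1.
Ellipse, center (4, -3), major axis vertical; a² = 36, b² = 11.
a = 6. Vertices at (h, k ± a).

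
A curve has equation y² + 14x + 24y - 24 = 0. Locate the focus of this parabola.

(17/2, -12)

Only y is squared. Complete the square in y: (y + 12)² = -14(x - 12).
Vertex (12, -12); 4p = -14 so p = -7/2. Opens left.
Focus is p units from the vertex along the axis: (h + p, k).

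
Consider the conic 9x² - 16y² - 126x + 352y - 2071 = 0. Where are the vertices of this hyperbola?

Collect terms: 9(x² - 14x) -16(y² - 22y) = 2071
Complete the square: 9(x - 7)² -16(y - 11)² = 2071 + 441 - 1936 = 576
Divide by 576: (x - 7)²/64 - (y - 11)²/36 = 1
Hyperbola, center (7, 11), transverse axis horizontal; a² = 64, b² = 36.
a = 8. Vertices at (h ± a, k).

(-1, 11) and (15, 11)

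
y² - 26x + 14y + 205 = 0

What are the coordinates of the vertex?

Only y is squared. Complete the square in y: (y + 7)² = 26(x - 6).
Vertex (6, -7); 4p = 26 so p = 13/2. Opens right.

(6, -7)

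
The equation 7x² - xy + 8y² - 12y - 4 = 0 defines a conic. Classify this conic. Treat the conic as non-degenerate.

ellipse

A = 7, B = -1, C = 8.
Discriminant B² − 4AC = (-1)² − 4·7·8 = -223.
B² − 4AC < 0 ⇒ ellipse.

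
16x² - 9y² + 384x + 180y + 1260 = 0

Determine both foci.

(-17, 10) and (-7, 10)

Collect terms: 16(x² + 24x) -9(y² - 20y) = -1260
Completing the square gives 16(x + 12)² -9(y - 10)² = -1260 + 2304 - 900 = 144.
Divide through by 144 to get (x + 12)²/9 - (y - 10)²/16 = 1.
Hyperbola, center (-12, 10), transverse axis horizontal; a² = 9, b² = 16.
c² = a² + b² = 9 + 16 = 25, so c = 5.
Foci lie on the horizontal axis through the center: (h ± c, k).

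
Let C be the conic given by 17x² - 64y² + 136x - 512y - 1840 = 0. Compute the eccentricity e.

e = 9/8

Rearranging, 17(x² + 8x) -64(y² + 8y) = 1840.
Complete the square: 17(x + 4)² -64(y + 4)² = 1840 + 272 - 1024 = 1088
Divide through by 1088 to get (x + 4)²/64 - (y + 4)²/17 = 1.
Hyperbola, center (-4, -4), transverse axis horizontal; a² = 64, b² = 17.
c² = a² + b² = 81, so c = 9.
e = c/a = 9/8.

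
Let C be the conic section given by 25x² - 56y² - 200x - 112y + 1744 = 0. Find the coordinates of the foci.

Collect terms: 25(x² - 8x) -56(y² + 2y) = -1744
Completing the square gives 25(x - 4)² -56(y + 1)² = -1744 + 400 - 56 = -1400.
Divide by -1400: (y + 1)²/25 - (x - 4)²/56 = 1
Hyperbola, center (4, -1), transverse axis vertical; a² = 25, b² = 56.
c² = a² + b² = 25 + 56 = 81, so c = 9.
Foci lie on the vertical axis through the center: (h, k ± c).

(4, -10) and (4, 8)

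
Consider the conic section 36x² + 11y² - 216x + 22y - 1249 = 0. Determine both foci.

Rearranging, 36(x² - 6x) + 11(y² + 2y) = 1249.
36(x - 3)² + 11(y + 1)² = 1249 + 324 + 11 = 1584
Dividing both sides by 1584: (x - 3)²/44 + (y + 1)²/144 = 1
Ellipse, center (3, -1), major axis vertical; a² = 144, b² = 44.
c² = a² - b² = 144 - 44 = 100, so c = 10.
Foci lie on the vertical axis through the center: (h, k ± c).

(3, -11) and (3, 9)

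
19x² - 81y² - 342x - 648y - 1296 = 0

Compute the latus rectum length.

19(x² - 18x) -81(y² + 8y) = 1296
Completing the square gives 19(x - 9)² -81(y + 4)² = 1296 + 1539 - 1296 = 1539.
Divide by 1539: (x - 9)²/81 - (y + 4)²/19 = 1
Hyperbola, center (9, -4), transverse axis horizontal; a² = 81, b² = 19.
Latus rectum length = 2b²/a = 2·19/9 = 38/9.

38/9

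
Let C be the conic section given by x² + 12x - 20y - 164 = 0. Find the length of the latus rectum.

20

Only x is squared. Complete the square in x: (x + 6)² = 20(y + 10).
Vertex (-6, -10); 4p = 20 so p = 5. Opens up.
Latus rectum length = |4p| = 20.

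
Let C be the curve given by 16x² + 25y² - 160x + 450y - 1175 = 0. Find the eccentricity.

e = 3/5

Collect terms: 16(x² - 10x) + 25(y² + 18y) = 1175
16(x - 5)² + 25(y + 9)² = 1175 + 400 + 2025 = 3600
Dividing both sides by 3600: (x - 5)²/225 + (y + 9)²/144 = 1
Ellipse, center (5, -9), major axis horizontal; a² = 225, b² = 144.
c² = a² - b² = 81, so c = 9.
e = c/a = 9/15 = 3/5.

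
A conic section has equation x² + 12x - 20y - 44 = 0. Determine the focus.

(-6, 1)

Only x is squared. Complete the square in x: (x + 6)² = 20(y + 4).
Vertex (-6, -4); 4p = 20 so p = 5. Opens up.
Focus is p units from the vertex along the axis: (h, k + p).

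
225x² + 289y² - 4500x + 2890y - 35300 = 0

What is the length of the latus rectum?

450/17

Group: 225(x² - 20x) + 289(y² + 10y) = 35300
Completing the square gives 225(x - 10)² + 289(y + 5)² = 35300 + 22500 + 7225 = 65025.
Divide by 65025: (x - 10)²/289 + (y + 5)²/225 = 1
Ellipse, center (10, -5), major axis horizontal; a² = 289, b² = 225.
Latus rectum length = 2b²/a = 2·225/17 = 450/17.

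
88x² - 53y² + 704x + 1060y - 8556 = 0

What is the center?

Collect terms: 88(x² + 8x) -53(y² - 20y) = 8556
Completing the square gives 88(x + 4)² -53(y - 10)² = 8556 + 1408 - 5300 = 4664.
Divide through by 4664 to get (x + 4)²/53 - (y - 10)²/88 = 1.
Hyperbola with center (-4, 10).

(-4, 10)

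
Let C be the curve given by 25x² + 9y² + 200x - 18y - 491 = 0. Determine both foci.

Group: 25(x² + 8x) + 9(y² - 2y) = 491
Complete the square in x and y: 25(x + 4)² + 9(y - 1)² = 491 + 400 + 9 = 900
Dividing both sides by 900: (x + 4)²/36 + (y - 1)²/100 = 1
Ellipse, center (-4, 1), major axis vertical; a² = 100, b² = 36.
c² = a² - b² = 100 - 36 = 64, so c = 8.
Foci lie on the vertical axis through the center: (h, k ± c).

(-4, -7) and (-4, 9)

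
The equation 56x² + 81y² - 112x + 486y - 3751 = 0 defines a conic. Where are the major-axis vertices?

(-8, -3) and (10, -3)

56(x² - 2x) + 81(y² + 6y) = 3751
Complete the square in x and y: 56(x - 1)² + 81(y + 3)² = 3751 + 56 + 729 = 4536
Divide by 4536: (x - 1)²/81 + (y + 3)²/56 = 1
Ellipse, center (1, -3), major axis horizontal; a² = 81, b² = 56.
a = 9. Vertices at (h ± a, k).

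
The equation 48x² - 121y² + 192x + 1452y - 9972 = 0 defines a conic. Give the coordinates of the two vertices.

Collect terms: 48(x² + 4x) -121(y² - 12y) = 9972
Complete the square in x and y: 48(x + 2)² -121(y - 6)² = 9972 + 192 - 4356 = 5808
Dividing both sides by 5808: (x + 2)²/121 - (y - 6)²/48 = 1
Hyperbola, center (-2, 6), transverse axis horizontal; a² = 121, b² = 48.
a = 11. Vertices at (h ± a, k).

(-13, 6) and (9, 6)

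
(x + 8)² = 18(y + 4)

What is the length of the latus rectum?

18

Vertex (-8, -4); 4p = 18 so p = 9/2. Opens up.
Latus rectum length = |4p| = 18.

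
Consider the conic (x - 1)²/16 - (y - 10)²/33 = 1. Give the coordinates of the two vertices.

Center (1, 10). The positive term is the x-term, so the transverse axis is horizontal; a² = 16, b² = 33.
a = 4. Vertices at (h ± a, k).

(-3, 10) and (5, 10)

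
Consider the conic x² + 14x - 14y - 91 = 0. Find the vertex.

(-7, -10)

Only x is squared. Complete the square in x: (x + 7)² = 14(y + 10).
Vertex (-7, -10); 4p = 14 so p = 7/2. Opens up.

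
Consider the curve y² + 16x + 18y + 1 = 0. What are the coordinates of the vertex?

(5, -9)

Only y is squared. Complete the square in y: (y + 9)² = -16(x - 5).
Vertex (5, -9); 4p = -16 so p = -4. Opens left.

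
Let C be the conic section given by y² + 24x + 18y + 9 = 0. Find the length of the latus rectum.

Only y is squared. Complete the square in y: (y + 9)² = -24(x - 3).
Vertex (3, -9); 4p = -24 so p = -6. Opens left.
Latus rectum length = |4p| = 24.

24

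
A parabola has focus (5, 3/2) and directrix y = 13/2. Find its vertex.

(5, 4)

The vertex is the midpoint between the focus and the directrix along the axis of symmetry.
Axis is vertical (directrix is horizontal). Vertex y-coordinate = (3/2 + 13/2)/2 = 4; x-coordinate = 5.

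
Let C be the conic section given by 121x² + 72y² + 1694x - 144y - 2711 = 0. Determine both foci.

121(x² + 14x) + 72(y² - 2y) = 2711
121(x + 7)² + 72(y - 1)² = 2711 + 5929 + 72 = 8712
Divide through by 8712 to get (x + 7)²/72 + (y - 1)²/121 = 1.
Ellipse, center (-7, 1), major axis vertical; a² = 121, b² = 72.
c² = a² - b² = 121 - 72 = 49, so c = 7.
Foci lie on the vertical axis through the center: (h, k ± c).

(-7, -6) and (-7, 8)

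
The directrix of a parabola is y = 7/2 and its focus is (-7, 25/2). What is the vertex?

The vertex is the midpoint between the focus and the directrix along the axis of symmetry.
Axis is vertical (directrix is horizontal). Vertex y-coordinate = (25/2 + 7/2)/2 = 8; x-coordinate = -7.

(-7, 8)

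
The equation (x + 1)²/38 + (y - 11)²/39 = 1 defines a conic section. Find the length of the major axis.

2√39

Center (-1, 11). The larger denominator 39 sits under the y-term, so the major axis is vertical; a² = 39, b² = 38.
a² = 39 so a = √39; the major axis has length 2a = 2√39.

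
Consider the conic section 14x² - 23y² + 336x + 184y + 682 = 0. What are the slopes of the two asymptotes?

Group: 14(x² + 24x) -23(y² - 8y) = -682
14(x + 12)² -23(y - 4)² = -682 + 2016 - 368 = 966
Dividing both sides by 966: (x + 12)²/69 - (y - 4)²/42 = 1
Hyperbola, center (-12, 4), transverse axis horizontal; a² = 69, b² = 42.
For a horizontal hyperbola the asymptotes have slope ±b/a.
Here that is ±√42/√69 = ±√322/23.

√322/23 and -√322/23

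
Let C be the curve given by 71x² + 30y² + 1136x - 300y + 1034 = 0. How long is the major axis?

Collect terms: 71(x² + 16x) + 30(y² - 10y) = -1034
71(x + 8)² + 30(y - 5)² = -1034 + 4544 + 750 = 4260
Divide by 4260: (x + 8)²/60 + (y - 5)²/142 = 1
Ellipse, center (-8, 5), major axis vertical; a² = 142, b² = 60.
a² = 142 so a = √142; the major axis has length 2a = 2√142.

2√142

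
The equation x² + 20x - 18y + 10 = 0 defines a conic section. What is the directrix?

y = -19/2

Only x is squared. Complete the square in x: (x + 10)² = 18(y + 5).
Vertex (-10, -5); 4p = 18 so p = 9/2. Opens up.
Directrix is the horizontal line y = k − p = -5 − (9/2) = -19/2.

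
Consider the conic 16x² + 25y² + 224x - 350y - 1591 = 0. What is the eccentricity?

Collect terms: 16(x² + 14x) + 25(y² - 14y) = 1591
Complete the square: 16(x + 7)² + 25(y - 7)² = 1591 + 784 + 1225 = 3600
Dividing both sides by 3600: (x + 7)²/225 + (y - 7)²/144 = 1
Ellipse, center (-7, 7), major axis horizontal; a² = 225, b² = 144.
c² = a² - b² = 81, so c = 9.
e = c/a = 9/15 = 3/5.

e = 3/5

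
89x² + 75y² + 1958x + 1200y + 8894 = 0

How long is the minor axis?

10√3

Group the x- and y-terms: 89(x² + 22x) + 75(y² + 16y) = -8894
Complete the square in x and y: 89(x + 11)² + 75(y + 8)² = -8894 + 10769 + 4800 = 6675
Dividing both sides by 6675: (x + 11)²/75 + (y + 8)²/89 = 1
Ellipse, center (-11, -8), major axis vertical; a² = 89, b² = 75.
b² = 75 so b = 5√3; the minor axis has length 2b = 10√3.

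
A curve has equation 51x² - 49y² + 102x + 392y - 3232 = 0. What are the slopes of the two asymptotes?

Rearranging, 51(x² + 2x) -49(y² - 8y) = 3232.
51(x + 1)² -49(y - 4)² = 3232 + 51 - 784 = 2499
Divide by 2499: (x + 1)²/49 - (y - 4)²/51 = 1
Hyperbola, center (-1, 4), transverse axis horizontal; a² = 49, b² = 51.
For a horizontal hyperbola the asymptotes have slope ±b/a.
Here that is ±√51/7.

√51/7 and -√51/7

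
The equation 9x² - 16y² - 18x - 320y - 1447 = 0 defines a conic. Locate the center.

(1, -10)

Group the x- and y-terms: 9(x² - 2x) -16(y² + 20y) = 1447
Completing the square gives 9(x - 1)² -16(y + 10)² = 1447 + 9 - 1600 = -144.
Dividing both sides by -144: (y + 10)²/9 - (x - 1)²/16 = 1
Hyperbola with center (1, -10).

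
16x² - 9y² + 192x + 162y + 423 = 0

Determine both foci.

Collect terms: 16(x² + 12x) -9(y² - 18y) = -423
Complete the square: 16(x + 6)² -9(y - 9)² = -423 + 576 - 729 = -576
Divide by -576: (y - 9)²/64 - (x + 6)²/36 = 1
Hyperbola, center (-6, 9), transverse axis vertical; a² = 64, b² = 36.
c² = a² + b² = 64 + 36 = 100, so c = 10.
Foci lie on the vertical axis through the center: (h, k ± c).

(-6, -1) and (-6, 19)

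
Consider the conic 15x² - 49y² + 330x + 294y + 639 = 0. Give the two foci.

(-19, 3) and (-3, 3)

Group the x- and y-terms: 15(x² + 22x) -49(y² - 6y) = -639
Completing the square gives 15(x + 11)² -49(y - 3)² = -639 + 1815 - 441 = 735.
Dividing both sides by 735: (x + 11)²/49 - (y - 3)²/15 = 1
Hyperbola, center (-11, 3), transverse axis horizontal; a² = 49, b² = 15.
c² = a² + b² = 49 + 15 = 64, so c = 8.
Foci lie on the horizontal axis through the center: (h ± c, k).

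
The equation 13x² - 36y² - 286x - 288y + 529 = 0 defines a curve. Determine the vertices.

13(x² - 22x) -36(y² + 8y) = -529
Completing the square gives 13(x - 11)² -36(y + 4)² = -529 + 1573 - 576 = 468.
Divide by 468: (x - 11)²/36 - (y + 4)²/13 = 1
Hyperbola, center (11, -4), transverse axis horizontal; a² = 36, b² = 13.
a = 6. Vertices at (h ± a, k).

(5, -4) and (17, -4)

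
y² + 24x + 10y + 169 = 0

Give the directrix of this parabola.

x = 0

Only y is squared. Complete the square in y: (y + 5)² = -24(x + 6).
Vertex (-6, -5); 4p = -24 so p = -6. Opens left.
Directrix is the vertical line x = h − p = -6 − (-6) = 0.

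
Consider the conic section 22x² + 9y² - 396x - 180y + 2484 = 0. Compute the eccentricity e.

e = √286/22

Collect terms: 22(x² - 18x) + 9(y² - 20y) = -2484
22(x - 9)² + 9(y - 10)² = -2484 + 1782 + 900 = 198
Divide by 198: (x - 9)²/9 + (y - 10)²/22 = 1
Ellipse, center (9, 10), major axis vertical; a² = 22, b² = 9.
c² = a² - b² = 13, so c = √13.
e = c/a = √13/√22 = √286/22.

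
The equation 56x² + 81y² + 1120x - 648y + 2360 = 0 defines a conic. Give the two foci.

(-15, 4) and (-5, 4)

56(x² + 20x) + 81(y² - 8y) = -2360
Complete the square: 56(x + 10)² + 81(y - 4)² = -2360 + 5600 + 1296 = 4536
Divide by 4536: (x + 10)²/81 + (y - 4)²/56 = 1
Ellipse, center (-10, 4), major axis horizontal; a² = 81, b² = 56.
c² = a² - b² = 81 - 56 = 25, so c = 5.
Foci lie on the horizontal axis through the center: (h ± c, k).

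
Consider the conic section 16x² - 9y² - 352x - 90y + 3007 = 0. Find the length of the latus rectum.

Group: 16(x² - 22x) -9(y² + 10y) = -3007
Complete the square in x and y: 16(x - 11)² -9(y + 5)² = -3007 + 1936 - 225 = -1296
Divide by -1296: (y + 5)²/144 - (x - 11)²/81 = 1
Hyperbola, center (11, -5), transverse axis vertical; a² = 144, b² = 81.
Latus rectum length = 2b²/a = 2·81/12 = 27/2.

27/2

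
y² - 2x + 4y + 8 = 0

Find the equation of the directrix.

Only y is squared. Complete the square in y: (y + 2)² = 2(x - 2).
Vertex (2, -2); 4p = 2 so p = 1/2. Opens right.
Directrix is the vertical line x = h − p = 2 − (1/2) = 3/2.

x = 3/2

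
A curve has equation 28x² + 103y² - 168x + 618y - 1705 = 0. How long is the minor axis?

4√7

Group the x- and y-terms: 28(x² - 6x) + 103(y² + 6y) = 1705
Complete the square in x and y: 28(x - 3)² + 103(y + 3)² = 1705 + 252 + 927 = 2884
Dividing both sides by 2884: (x - 3)²/103 + (y + 3)²/28 = 1
Ellipse, center (3, -3), major axis horizontal; a² = 103, b² = 28.
b² = 28 so b = 2√7; the minor axis has length 2b = 4√7.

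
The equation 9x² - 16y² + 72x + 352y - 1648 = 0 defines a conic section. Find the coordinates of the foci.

(-4, 6) and (-4, 16)

Group: 9(x² + 8x) -16(y² - 22y) = 1648
Completing the square gives 9(x + 4)² -16(y - 11)² = 1648 + 144 - 1936 = -144.
Dividing both sides by -144: (y - 11)²/9 - (x + 4)²/16 = 1
Hyperbola, center (-4, 11), transverse axis vertical; a² = 9, b² = 16.
c² = a² + b² = 9 + 16 = 25, so c = 5.
Foci lie on the vertical axis through the center: (h, k ± c).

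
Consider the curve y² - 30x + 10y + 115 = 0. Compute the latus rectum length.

Only y is squared. Complete the square in y: (y + 5)² = 30(x - 3).
Vertex (3, -5); 4p = 30 so p = 15/2. Opens right.
Latus rectum length = |4p| = 30.

30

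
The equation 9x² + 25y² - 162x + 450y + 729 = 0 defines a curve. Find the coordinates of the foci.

Group the x- and y-terms: 9(x² - 18x) + 25(y² + 18y) = -729
Completing the square gives 9(x - 9)² + 25(y + 9)² = -729 + 729 + 2025 = 2025.
Divide through by 2025 to get (x - 9)²/225 + (y + 9)²/81 = 1.
Ellipse, center (9, -9), major axis horizontal; a² = 225, b² = 81.
c² = a² - b² = 225 - 81 = 144, so c = 12.
Foci lie on the horizontal axis through the center: (h ± c, k).

(-3, -9) and (21, -9)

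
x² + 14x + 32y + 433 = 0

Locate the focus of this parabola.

Only x is squared. Complete the square in x: (x + 7)² = -32(y + 12).
Vertex (-7, -12); 4p = -32 so p = -8. Opens down.
Focus is p units from the vertex along the axis: (h, k + p).

(-7, -20)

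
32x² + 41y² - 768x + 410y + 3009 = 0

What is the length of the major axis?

Group: 32(x² - 24x) + 41(y² + 10y) = -3009
Complete the square in x and y: 32(x - 12)² + 41(y + 5)² = -3009 + 4608 + 1025 = 2624
Divide through by 2624 to get (x - 12)²/82 + (y + 5)²/64 = 1.
Ellipse, center (12, -5), major axis horizontal; a² = 82, b² = 64.
a² = 82 so a = √82; the major axis has length 2a = 2√82.

2√82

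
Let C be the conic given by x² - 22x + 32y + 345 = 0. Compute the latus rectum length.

32

Only x is squared. Complete the square in x: (x - 11)² = -32(y + 7).
Vertex (11, -7); 4p = -32 so p = -8. Opens down.
Latus rectum length = |4p| = 32.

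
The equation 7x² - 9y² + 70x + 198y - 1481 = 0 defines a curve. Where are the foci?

(-17, 11) and (7, 11)

Group: 7(x² + 10x) -9(y² - 22y) = 1481
Complete the square in x and y: 7(x + 5)² -9(y - 11)² = 1481 + 175 - 1089 = 567
Divide through by 567 to get (x + 5)²/81 - (y - 11)²/63 = 1.
Hyperbola, center (-5, 11), transverse axis horizontal; a² = 81, b² = 63.
c² = a² + b² = 81 + 63 = 144, so c = 12.
Foci lie on the horizontal axis through the center: (h ± c, k).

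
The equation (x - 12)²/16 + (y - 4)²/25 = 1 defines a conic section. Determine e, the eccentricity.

Center (12, 4). The larger denominator 25 sits under the y-term, so the major axis is vertical; a² = 25, b² = 16.
c² = a² - b² = 9, so c = 3.
e = c/a = 3/5.

e = 3/5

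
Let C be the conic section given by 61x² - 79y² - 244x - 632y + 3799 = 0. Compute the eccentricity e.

Rearranging, 61(x² - 4x) -79(y² + 8y) = -3799.
Completing the square gives 61(x - 2)² -79(y + 4)² = -3799 + 244 - 1264 = -4819.
Divide through by -4819 to get (y + 4)²/61 - (x - 2)²/79 = 1.
Hyperbola, center (2, -4), transverse axis vertical; a² = 61, b² = 79.
c² = a² + b² = 140, so c = 2√35.
e = c/a = 2√35/√61 = 2√2135/61.

e = 2√2135/61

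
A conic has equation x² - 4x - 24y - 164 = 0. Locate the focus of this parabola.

(2, -1)

Only x is squared. Complete the square in x: (x - 2)² = 24(y + 7).
Vertex (2, -7); 4p = 24 so p = 6. Opens up.
Focus is p units from the vertex along the axis: (h, k + p).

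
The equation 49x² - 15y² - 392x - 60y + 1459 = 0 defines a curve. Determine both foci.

49(x² - 8x) -15(y² + 4y) = -1459
49(x - 4)² -15(y + 2)² = -1459 + 784 - 60 = -735
Divide through by -735 to get (y + 2)²/49 - (x - 4)²/15 = 1.
Hyperbola, center (4, -2), transverse axis vertical; a² = 49, b² = 15.
c² = a² + b² = 49 + 15 = 64, so c = 8.
Foci lie on the vertical axis through the center: (h, k ± c).

(4, -10) and (4, 6)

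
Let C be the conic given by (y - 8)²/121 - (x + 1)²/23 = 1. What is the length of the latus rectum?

46/11

Center (-1, 8). The positive term is the y-term, so the transverse axis is vertical; a² = 121, b² = 23.
Latus rectum length = 2b²/a = 2·23/11 = 46/11.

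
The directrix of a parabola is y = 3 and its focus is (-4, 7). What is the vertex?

(-4, 5)

The vertex is the midpoint between the focus and the directrix along the axis of symmetry.
Axis is vertical (directrix is horizontal). Vertex y-coordinate = (7 + 3)/2 = 5; x-coordinate = -4.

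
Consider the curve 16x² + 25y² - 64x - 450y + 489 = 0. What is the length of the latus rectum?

Group the x- and y-terms: 16(x² - 4x) + 25(y² - 18y) = -489
16(x - 2)² + 25(y - 9)² = -489 + 64 + 2025 = 1600
Divide by 1600: (x - 2)²/100 + (y - 9)²/64 = 1
Ellipse, center (2, 9), major axis horizontal; a² = 100, b² = 64.
Latus rectum length = 2b²/a = 2·64/10 = 64/5.

64/5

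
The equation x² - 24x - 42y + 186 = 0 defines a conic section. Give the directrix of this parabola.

y = -19/2

Only x is squared. Complete the square in x: (x - 12)² = 42(y - 1).
Vertex (12, 1); 4p = 42 so p = 21/2. Opens up.
Directrix is the horizontal line y = k − p = 1 − (21/2) = -19/2.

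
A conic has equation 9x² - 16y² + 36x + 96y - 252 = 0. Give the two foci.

Rearranging, 9(x² + 4x) -16(y² - 6y) = 252.
Completing the square gives 9(x + 2)² -16(y - 3)² = 252 + 36 - 144 = 144.
Divide through by 144 to get (x + 2)²/16 - (y - 3)²/9 = 1.
Hyperbola, center (-2, 3), transverse axis horizontal; a² = 16, b² = 9.
c² = a² + b² = 16 + 9 = 25, so c = 5.
Foci lie on the horizontal axis through the center: (h ± c, k).

(-7, 3) and (3, 3)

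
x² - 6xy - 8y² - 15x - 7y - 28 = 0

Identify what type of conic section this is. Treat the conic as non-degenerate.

A = 1, B = -6, C = -8.
Discriminant B² − 4AC = (-6)² − 4·1·(-8) = 68.
B² − 4AC > 0 ⇒ hyperbola.

hyperbola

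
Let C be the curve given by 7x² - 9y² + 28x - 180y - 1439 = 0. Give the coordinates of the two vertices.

(-11, -10) and (7, -10)

7(x² + 4x) -9(y² + 20y) = 1439
Completing the square gives 7(x + 2)² -9(y + 10)² = 1439 + 28 - 900 = 567.
Divide by 567: (x + 2)²/81 - (y + 10)²/63 = 1
Hyperbola, center (-2, -10), transverse axis horizontal; a² = 81, b² = 63.
a = 9. Vertices at (h ± a, k).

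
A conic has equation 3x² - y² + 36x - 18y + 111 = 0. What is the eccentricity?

Group: 3(x² + 12x) -(y² + 18y) = -111
Completing the square gives 3(x + 6)² -(y + 9)² = -111 + 108 - 81 = -84.
Divide by -84: (y + 9)²/84 - (x + 6)²/28 = 1
Hyperbola, center (-6, -9), transverse axis vertical; a² = 84, b² = 28.
c² = a² + b² = 112, so c = 4√7.
e = c/a = 4√7/2√21 = 2√3/3.

e = 2√3/3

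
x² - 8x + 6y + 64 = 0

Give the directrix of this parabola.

y = -13/2

Only x is squared. Complete the square in x: (x - 4)² = -6(y + 8).
Vertex (4, -8); 4p = -6 so p = -3/2. Opens down.
Directrix is the horizontal line y = k − p = -8 − (-3/2) = -13/2.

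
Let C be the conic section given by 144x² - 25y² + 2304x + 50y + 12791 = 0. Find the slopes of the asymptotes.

Group the x- and y-terms: 144(x² + 16x) -25(y² - 2y) = -12791
144(x + 8)² -25(y - 1)² = -12791 + 9216 - 25 = -3600
Divide by -3600: (y - 1)²/144 - (x + 8)²/25 = 1
Hyperbola, center (-8, 1), transverse axis vertical; a² = 144, b² = 25.
For a vertical hyperbola the asymptotes have slope ±a/b.
Here that is ±12/5.

12/5 and -12/5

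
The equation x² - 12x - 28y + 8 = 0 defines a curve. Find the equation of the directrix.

y = -8

Only x is squared. Complete the square in x: (x - 6)² = 28(y + 1).
Vertex (6, -1); 4p = 28 so p = 7. Opens up.
Directrix is the horizontal line y = k − p = -1 − (7) = -8.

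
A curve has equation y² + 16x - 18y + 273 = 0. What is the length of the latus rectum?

Only y is squared. Complete the square in y: (y - 9)² = -16(x + 12).
Vertex (-12, 9); 4p = -16 so p = -4. Opens left.
Latus rectum length = |4p| = 16.

16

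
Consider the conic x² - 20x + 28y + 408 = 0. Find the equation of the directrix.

Only x is squared. Complete the square in x: (x - 10)² = -28(y + 11).
Vertex (10, -11); 4p = -28 so p = -7. Opens down.
Directrix is the horizontal line y = k − p = -11 − (-7) = -4.

y = -4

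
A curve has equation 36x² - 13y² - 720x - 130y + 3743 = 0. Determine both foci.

Group: 36(x² - 20x) -13(y² + 10y) = -3743
Completing the square gives 36(x - 10)² -13(y + 5)² = -3743 + 3600 - 325 = -468.
Dividing both sides by -468: (y + 5)²/36 - (x - 10)²/13 = 1
Hyperbola, center (10, -5), transverse axis vertical; a² = 36, b² = 13.
c² = a² + b² = 36 + 13 = 49, so c = 7.
Foci lie on the vertical axis through the center: (h, k ± c).

(10, -12) and (10, 2)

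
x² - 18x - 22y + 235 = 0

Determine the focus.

Only x is squared. Complete the square in x: (x - 9)² = 22(y - 7).
Vertex (9, 7); 4p = 22 so p = 11/2. Opens up.
Focus is p units from the vertex along the axis: (h, k + p).

(9, 25/2)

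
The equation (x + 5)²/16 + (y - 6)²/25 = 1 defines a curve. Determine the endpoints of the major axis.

(-5, 1) and (-5, 11)

Center (-5, 6). The larger denominator 25 sits under the y-term, so the major axis is vertical; a² = 25, b² = 16.
a = 5. Vertices at (h, k ± a).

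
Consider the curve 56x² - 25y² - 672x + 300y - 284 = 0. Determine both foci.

Group the x- and y-terms: 56(x² - 12x) -25(y² - 12y) = 284
Complete the square in x and y: 56(x - 6)² -25(y - 6)² = 284 + 2016 - 900 = 1400
Dividing both sides by 1400: (x - 6)²/25 - (y - 6)²/56 = 1
Hyperbola, center (6, 6), transverse axis horizontal; a² = 25, b² = 56.
c² = a² + b² = 25 + 56 = 81, so c = 9.
Foci lie on the horizontal axis through the center: (h ± c, k).

(-3, 6) and (15, 6)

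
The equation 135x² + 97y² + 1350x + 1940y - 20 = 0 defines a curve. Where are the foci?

Group: 135(x² + 10x) + 97(y² + 20y) = 20
Completing the square gives 135(x + 5)² + 97(y + 10)² = 20 + 3375 + 9700 = 13095.
Dividing both sides by 13095: (x + 5)²/97 + (y + 10)²/135 = 1
Ellipse, center (-5, -10), major axis vertical; a² = 135, b² = 97.
c² = a² - b² = 135 - 97 = 38, so c = √38.
Foci lie on the vertical axis through the center: (h, k ± c).

(-5, -10 - √38) and (-5, -10 + √38)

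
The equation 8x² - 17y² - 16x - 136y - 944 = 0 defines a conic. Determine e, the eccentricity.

e = 5√17/17

Group: 8(x² - 2x) -17(y² + 8y) = 944
Completing the square gives 8(x - 1)² -17(y + 4)² = 944 + 8 - 272 = 680.
Dividing both sides by 680: (x - 1)²/85 - (y + 4)²/40 = 1
Hyperbola, center (1, -4), transverse axis horizontal; a² = 85, b² = 40.
c² = a² + b² = 125, so c = 5√5.
e = c/a = 5√5/√85 = 5√17/17.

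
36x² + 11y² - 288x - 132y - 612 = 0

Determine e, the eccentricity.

Rearranging, 36(x² - 8x) + 11(y² - 12y) = 612.
Complete the square in x and y: 36(x - 4)² + 11(y - 6)² = 612 + 576 + 396 = 1584
Divide by 1584: (x - 4)²/44 + (y - 6)²/144 = 1
Ellipse, center (4, 6), major axis vertical; a² = 144, b² = 44.
c² = a² - b² = 100, so c = 10.
e = c/a = 10/12 = 5/6.

e = 5/6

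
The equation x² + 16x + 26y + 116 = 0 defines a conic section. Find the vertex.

(-8, -2)

Only x is squared. Complete the square in x: (x + 8)² = -26(y + 2).
Vertex (-8, -2); 4p = -26 so p = -13/2. Opens down.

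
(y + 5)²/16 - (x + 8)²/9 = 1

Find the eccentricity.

Center (-8, -5). The positive term is the y-term, so the transverse axis is vertical; a² = 16, b² = 9.
c² = a² + b² = 25, so c = 5.
e = c/a = 5/4.

e = 5/4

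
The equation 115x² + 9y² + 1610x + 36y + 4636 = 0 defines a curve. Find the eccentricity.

Group: 115(x² + 14x) + 9(y² + 4y) = -4636
Completing the square gives 115(x + 7)² + 9(y + 2)² = -4636 + 5635 + 36 = 1035.
Divide by 1035: (x + 7)²/9 + (y + 2)²/115 = 1
Ellipse, center (-7, -2), major axis vertical; a² = 115, b² = 9.
c² = a² - b² = 106, so c = √106.
e = c/a = √106/√115 = √12190/115.

e = √12190/115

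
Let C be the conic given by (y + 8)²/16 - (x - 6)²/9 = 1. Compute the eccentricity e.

e = 5/4

Center (6, -8). The positive term is the y-term, so the transverse axis is vertical; a² = 16, b² = 9.
c² = a² + b² = 25, so c = 5.
e = c/a = 5/4.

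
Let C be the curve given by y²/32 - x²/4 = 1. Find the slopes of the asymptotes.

Center (0, 0). The positive term is the y-term, so the transverse axis is vertical; a² = 32, b² = 4.
For a vertical hyperbola the asymptotes have slope ±a/b.
Here that is ±4√2/2 = ±2√2.

2√2 and -2√2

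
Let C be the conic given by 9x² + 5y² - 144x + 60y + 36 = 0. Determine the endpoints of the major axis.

Rearranging, 9(x² - 16x) + 5(y² + 12y) = -36.
Complete the square: 9(x - 8)² + 5(y + 6)² = -36 + 576 + 180 = 720
Divide by 720: (x - 8)²/80 + (y + 6)²/144 = 1
Ellipse, center (8, -6), major axis vertical; a² = 144, b² = 80.
a = 12. Vertices at (h, k ± a).

(8, -18) and (8, 6)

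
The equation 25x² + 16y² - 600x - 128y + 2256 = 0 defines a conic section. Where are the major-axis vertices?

(12, -6) and (12, 14)

25(x² - 24x) + 16(y² - 8y) = -2256
Complete the square: 25(x - 12)² + 16(y - 4)² = -2256 + 3600 + 256 = 1600
Dividing both sides by 1600: (x - 12)²/64 + (y - 4)²/100 = 1
Ellipse, center (12, 4), major axis vertical; a² = 100, b² = 64.
a = 10. Vertices at (h, k ± a).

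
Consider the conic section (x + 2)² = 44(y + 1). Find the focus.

Vertex (-2, -1); 4p = 44 so p = 11. Opens up.
Focus is p units from the vertex along the axis: (h, k + p).

(-2, 10)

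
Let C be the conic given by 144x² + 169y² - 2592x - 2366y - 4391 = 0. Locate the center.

Rearranging, 144(x² - 18x) + 169(y² - 14y) = 4391.
Complete the square: 144(x - 9)² + 169(y - 7)² = 4391 + 11664 + 8281 = 24336
Dividing both sides by 24336: (x - 9)²/169 + (y - 7)²/144 = 1
Ellipse with center (9, 7).

(9, 7)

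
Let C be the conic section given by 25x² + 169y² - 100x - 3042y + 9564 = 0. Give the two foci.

Collect terms: 25(x² - 4x) + 169(y² - 18y) = -9564
Complete the square: 25(x - 2)² + 169(y - 9)² = -9564 + 100 + 13689 = 4225
Divide through by 4225 to get (x - 2)²/169 + (y - 9)²/25 = 1.
Ellipse, center (2, 9), major axis horizontal; a² = 169, b² = 25.
c² = a² - b² = 169 - 25 = 144, so c = 12.
Foci lie on the horizontal axis through the center: (h ± c, k).

(-10, 9) and (14, 9)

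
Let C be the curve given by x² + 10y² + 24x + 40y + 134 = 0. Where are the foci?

(-12 - 3√5, -2) and (-12 + 3√5, -2)

Rearranging, (x² + 24x) + 10(y² + 4y) = -134.
Complete the square in x and y: (x + 12)² + 10(y + 2)² = -134 + 144 + 40 = 50
Divide by 50: (x + 12)²/50 + (y + 2)²/5 = 1
Ellipse, center (-12, -2), major axis horizontal; a² = 50, b² = 5.
c² = a² - b² = 50 - 5 = 45, so c = 3√5.
Foci lie on the horizontal axis through the center: (h ± c, k).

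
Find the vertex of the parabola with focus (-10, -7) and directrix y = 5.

(-10, -1)

The vertex is the midpoint between the focus and the directrix along the axis of symmetry.
Axis is vertical (directrix is horizontal). Vertex y-coordinate = (-7 + 5)/2 = -1; x-coordinate = -10.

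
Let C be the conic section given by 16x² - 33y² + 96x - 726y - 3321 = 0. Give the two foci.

(-3, -18) and (-3, -4)

Group the x- and y-terms: 16(x² + 6x) -33(y² + 22y) = 3321
Completing the square gives 16(x + 3)² -33(y + 11)² = 3321 + 144 - 3993 = -528.
Divide through by -528 to get (y + 11)²/16 - (x + 3)²/33 = 1.
Hyperbola, center (-3, -11), transverse axis vertical; a² = 16, b² = 33.
c² = a² + b² = 16 + 33 = 49, so c = 7.
Foci lie on the vertical axis through the center: (h, k ± c).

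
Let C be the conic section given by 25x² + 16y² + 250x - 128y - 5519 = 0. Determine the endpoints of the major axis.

Rearranging, 25(x² + 10x) + 16(y² - 8y) = 5519.
Complete the square in x and y: 25(x + 5)² + 16(y - 4)² = 5519 + 625 + 256 = 6400
Divide by 6400: (x + 5)²/256 + (y - 4)²/400 = 1
Ellipse, center (-5, 4), major axis vertical; a² = 400, b² = 256.
a = 20. Vertices at (h, k ± a).

(-5, -16) and (-5, 24)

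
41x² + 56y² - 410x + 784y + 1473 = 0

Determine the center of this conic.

41(x² - 10x) + 56(y² + 14y) = -1473
Complete the square: 41(x - 5)² + 56(y + 7)² = -1473 + 1025 + 2744 = 2296
Divide through by 2296 to get (x - 5)²/56 + (y + 7)²/41 = 1.
Ellipse with center (5, -7).

(5, -7)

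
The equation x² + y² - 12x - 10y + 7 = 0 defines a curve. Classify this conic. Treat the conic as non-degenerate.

circle

No xy term. Coefficients of x² and y² are A = 1, C = 1.
A = C (same sign) ⇒ circle.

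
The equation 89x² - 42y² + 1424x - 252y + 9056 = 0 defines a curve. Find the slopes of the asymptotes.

√3738/42 and -√3738/42

89(x² + 16x) -42(y² + 6y) = -9056
89(x + 8)² -42(y + 3)² = -9056 + 5696 - 378 = -3738
Dividing both sides by -3738: (y + 3)²/89 - (x + 8)²/42 = 1
Hyperbola, center (-8, -3), transverse axis vertical; a² = 89, b² = 42.
For a vertical hyperbola the asymptotes have slope ±a/b.
Here that is ±√89/√42 = ±√3738/42.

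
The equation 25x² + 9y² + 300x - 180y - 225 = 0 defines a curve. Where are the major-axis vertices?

Group: 25(x² + 12x) + 9(y² - 20y) = 225
25(x + 6)² + 9(y - 10)² = 225 + 900 + 900 = 2025
Dividing both sides by 2025: (x + 6)²/81 + (y - 10)²/225 = 1
Ellipse, center (-6, 10), major axis vertical; a² = 225, b² = 81.
a = 15. Vertices at (h, k ± a).

(-6, -5) and (-6, 25)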